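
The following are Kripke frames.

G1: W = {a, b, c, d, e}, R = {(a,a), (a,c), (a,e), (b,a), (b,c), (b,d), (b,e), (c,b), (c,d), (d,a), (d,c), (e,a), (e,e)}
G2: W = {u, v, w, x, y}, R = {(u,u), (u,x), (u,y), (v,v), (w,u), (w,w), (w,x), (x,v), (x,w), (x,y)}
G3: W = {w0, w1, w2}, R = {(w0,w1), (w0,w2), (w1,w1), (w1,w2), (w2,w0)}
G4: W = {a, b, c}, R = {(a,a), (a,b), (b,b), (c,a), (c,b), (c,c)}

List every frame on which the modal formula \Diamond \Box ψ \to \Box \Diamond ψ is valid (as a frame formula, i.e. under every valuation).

G4

Frame correspondent (Sahlqvist): \forall x \forall y \forall z (Rxy \wedge Rxz \to \exists w (Ryw \wedge Rzw)) — i.e. convergence.
G1: fails — Rae and Rac but e and c have no common successor.
G2: fails — Ruu and Ruy but u and y have no common successor.
G3: fails — Rw0w1 and Rw0w2 but w1 and w2 have no common successor.
G4: ✓.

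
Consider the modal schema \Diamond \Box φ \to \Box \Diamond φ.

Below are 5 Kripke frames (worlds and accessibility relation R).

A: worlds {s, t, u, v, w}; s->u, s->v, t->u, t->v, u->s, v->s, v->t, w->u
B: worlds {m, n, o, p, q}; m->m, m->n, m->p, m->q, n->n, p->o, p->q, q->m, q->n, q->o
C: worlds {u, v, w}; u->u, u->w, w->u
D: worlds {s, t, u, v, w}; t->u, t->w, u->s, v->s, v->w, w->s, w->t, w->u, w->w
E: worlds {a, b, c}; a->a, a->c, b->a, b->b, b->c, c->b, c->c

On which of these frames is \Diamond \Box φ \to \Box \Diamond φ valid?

A, C, E

The schema corresponds to convergence: \forall x \forall y \forall z (Rxy \wedge Rxz \to \exists w (Ryw \wedge Rzw)).
A: satisfies the condition.
B: fails — Rmn and Rmp but n and p have no common successor.
C: satisfies the condition.
D: fails — Rus and Rus but s and s have no common successor.
E: satisfies the condition.
Valid on: A, C, E.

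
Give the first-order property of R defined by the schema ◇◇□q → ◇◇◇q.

This is a Sahlqvist (Geach-type) schema ◇^2□^1q → □^0◇^3q.
First-order correspondent: ∀x ∀y (xR²y → ∃w (yRw ∧ xR³w)).

∀x ∀y (xR²y → ∃w (yRw ∧ xR³w))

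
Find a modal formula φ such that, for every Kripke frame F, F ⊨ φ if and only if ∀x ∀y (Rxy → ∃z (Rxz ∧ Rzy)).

□□r → □r

The condition is density. The C4 schema □□r → □r defines it.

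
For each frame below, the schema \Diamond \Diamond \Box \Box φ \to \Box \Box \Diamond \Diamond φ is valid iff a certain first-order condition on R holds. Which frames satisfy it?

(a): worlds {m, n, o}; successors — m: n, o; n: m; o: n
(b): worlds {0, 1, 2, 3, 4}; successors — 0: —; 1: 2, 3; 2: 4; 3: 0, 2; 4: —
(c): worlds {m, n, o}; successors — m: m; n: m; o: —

(c)

This is the axiom for a generalized confluence (Geach) condition; its first-order frame correspondent is \forall x \forall y \forall z ((x R^2 y \wedge x R^2 z) \to \exists w (y R^2 w \wedge z R^2 w)).
(a): fails — nR²n, nR²o but no w with nR²w and oR²w.
(b): fails — 1R²0, 1R²0 but no w with 0R²w and 0R²w.
(c): ✓.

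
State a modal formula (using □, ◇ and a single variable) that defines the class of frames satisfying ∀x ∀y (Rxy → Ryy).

□(□q → q)

The condition is shift-reflexivity. The T□ schema □(□q → q) defines it.
Suppose □(□q→q) is valid. Take Rxy and set V(q)={w : Ryw}. Then at y, □q holds; since □(□q→q) at x, □q→q at y, so q at y, i.e. Ryy.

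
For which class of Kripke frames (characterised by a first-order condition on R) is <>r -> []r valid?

Partial functionality

Suppose ◇r→□r is valid. Take Rxy, Rxz and set V(r)={y}. Then ◇r at x, so □r at x, so r at z, i.e. z=y.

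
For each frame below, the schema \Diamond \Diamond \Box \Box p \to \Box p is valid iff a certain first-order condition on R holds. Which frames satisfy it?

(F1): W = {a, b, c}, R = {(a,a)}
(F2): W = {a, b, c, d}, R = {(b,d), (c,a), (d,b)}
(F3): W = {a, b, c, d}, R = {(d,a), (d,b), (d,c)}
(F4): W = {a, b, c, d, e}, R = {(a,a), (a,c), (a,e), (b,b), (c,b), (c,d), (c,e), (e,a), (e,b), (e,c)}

The schema corresponds to a generalized confluence (Geach) condition: \forall x \forall y \forall z ((x R^2 y \wedge xRz) \to \exists w (y R^2 w \wedge z = w)).
(F1): condition met.
(F2): fails — bR²b, bRd but no w with bR²w and d=w.
(F3): condition met.
(F4): fails — aR²b, aRa but no w with bR²w and a=w.

(F1), (F3)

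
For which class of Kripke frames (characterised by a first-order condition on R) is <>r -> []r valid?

partial functionality: forall x forall y forall z (Rxy & Rxz -> y = z)

Suppose ◇r→□r is valid. Take Rxy, Rxz and set V(r)={y}. Then ◇r at x, so □r at x, so r at z, i.e. z=y.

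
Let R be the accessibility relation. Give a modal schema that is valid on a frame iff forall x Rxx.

This is reflexivity; the standard corresponding axiom is T: □s → s.
Suppose □s→s is valid. At any x set V(s)={w : Rxw}. Then □s holds at x, so s holds at x, i.e. Rxx.

□s → s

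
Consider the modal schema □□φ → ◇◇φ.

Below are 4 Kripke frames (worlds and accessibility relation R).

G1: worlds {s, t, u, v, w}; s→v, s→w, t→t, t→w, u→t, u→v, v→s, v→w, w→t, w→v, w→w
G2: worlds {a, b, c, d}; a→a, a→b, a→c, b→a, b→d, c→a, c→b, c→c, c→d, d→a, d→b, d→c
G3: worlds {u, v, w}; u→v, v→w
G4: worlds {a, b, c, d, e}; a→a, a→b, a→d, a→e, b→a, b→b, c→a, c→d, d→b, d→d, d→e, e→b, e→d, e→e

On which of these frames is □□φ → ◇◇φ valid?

This is the axiom for a generalized confluence (Geach) condition; its first-order frame correspondent is ∀x ∃w (xR²w ∧ xR²w).
G1: holds.
G2: holds.
G3: fails — at v but no t with vR²t and vR²t.
G4: holds.

G1, G2, G4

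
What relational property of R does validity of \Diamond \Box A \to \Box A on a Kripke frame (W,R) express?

the Euclidean property: \forall x \forall y \forall z (Rxy \wedge Rxz \to Ryz)

This is frame-equivalent to ◇A → □◇A (substitute ¬A for A and contrapose).
Suppose ◇A→□◇A is valid. Take Rxy, Rxz and set V(A)={y}. Then ◇A at x, so □◇A at x, so ◇A at z, so some w with Rzw has A; w=y, i.e. Rzy. By symmetry of the argument, Ryz.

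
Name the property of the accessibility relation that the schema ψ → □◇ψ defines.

symmetry: ∀x ∀y (Rxy → Ryx)

This schema is the B axiom.
It corresponds to symmetry: ∀x ∀y (Rxy → Ryx).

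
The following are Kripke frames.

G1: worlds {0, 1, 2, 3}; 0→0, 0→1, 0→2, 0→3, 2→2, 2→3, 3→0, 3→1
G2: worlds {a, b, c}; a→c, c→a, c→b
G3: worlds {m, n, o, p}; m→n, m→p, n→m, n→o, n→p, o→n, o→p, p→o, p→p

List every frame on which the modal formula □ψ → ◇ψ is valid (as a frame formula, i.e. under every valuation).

This is the axiom for seriality; its first-order frame correspondent is ∀x ∃y Rxy.
G1: fails — world 1 has no successor.
G2: fails — world b has no successor.
G3: ✓.
Valid on: G3.

G3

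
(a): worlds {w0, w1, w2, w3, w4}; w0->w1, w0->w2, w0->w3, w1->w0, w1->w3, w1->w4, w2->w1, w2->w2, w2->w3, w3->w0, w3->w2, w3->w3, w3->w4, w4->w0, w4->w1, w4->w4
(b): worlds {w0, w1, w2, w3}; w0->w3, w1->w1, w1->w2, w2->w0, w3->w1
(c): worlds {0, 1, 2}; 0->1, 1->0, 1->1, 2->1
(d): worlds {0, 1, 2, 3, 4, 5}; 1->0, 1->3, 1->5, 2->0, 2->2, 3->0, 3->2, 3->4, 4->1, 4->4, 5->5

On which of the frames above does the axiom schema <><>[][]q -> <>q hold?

(a), (c)

Frame correspondent (Sahlqvist): forall x forall y (x R^2 y -> exists w (y R^2 w & xRw)) — i.e. a generalized confluence (Geach) condition.
(a): holds.
(b): fails — w0R²w1 but no w with w1R²w and w0Rw.
(c): holds.
(d): fails — 1R²0 but no w with 0R²w and 1Rw.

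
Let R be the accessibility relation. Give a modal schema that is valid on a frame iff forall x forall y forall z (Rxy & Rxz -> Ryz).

This is the Euclidean property; the standard corresponding axiom is 5: ◇r → □◇r.
Suppose ◇r→□◇r is valid. Take Rxy, Rxz and set V(r)={y}. Then ◇r at x, so □◇r at x, so ◇r at z, so some w with Rzw has r; w=y, i.e. Rzy. By symmetry of the argument, Ryz.

◇r → □◇r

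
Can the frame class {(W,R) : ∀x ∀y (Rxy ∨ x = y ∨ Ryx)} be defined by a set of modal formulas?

Modal frame validity is preserved under disjoint unions.
Take 3 disjoint single-world reflexive frames: each is trivially connected, but their disjoint union has 3 worlds with no edge between distinct components, so it is not connected.
So no modal formula (or set of formulas) defines exactly the connected frames.

No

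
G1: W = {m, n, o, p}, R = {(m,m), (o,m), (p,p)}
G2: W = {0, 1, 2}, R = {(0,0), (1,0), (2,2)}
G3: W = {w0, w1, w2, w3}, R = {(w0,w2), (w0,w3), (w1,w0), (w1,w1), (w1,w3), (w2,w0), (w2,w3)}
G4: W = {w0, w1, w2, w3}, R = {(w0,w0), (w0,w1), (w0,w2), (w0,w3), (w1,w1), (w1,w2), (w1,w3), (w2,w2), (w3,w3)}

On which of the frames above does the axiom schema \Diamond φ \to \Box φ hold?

Frame correspondent (Sahlqvist): \forall x \forall y \forall z (Rxy \wedge Rxz \to y = z) — i.e. partial functionality.
G1: satisfies the condition.
G2: satisfies the condition.
G3: fails — w0 sees both w2 and w3.
G4: fails — w0 sees both w0 and w1.
Valid on: G1, G2.

G1, G2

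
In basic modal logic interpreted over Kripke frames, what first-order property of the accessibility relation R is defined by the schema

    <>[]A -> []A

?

Equivalently (dual form): ◇A → □◇A.
Suppose ◇A→□◇A is valid. Take Rxy, Rxz and set V(A)={y}. Then ◇A at x, so □◇A at x, so ◇A at z, so some w with Rzw has A; w=y, i.e. Rzy. By symmetry of the argument, Ryz.

the Euclidean property: forall x forall y forall z (Rxy & Rxz -> Ryz)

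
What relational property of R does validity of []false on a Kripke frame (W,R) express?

□⊥ is valid iff no world has any successor (otherwise □⊥ fails at any world with one).

Emptiness of R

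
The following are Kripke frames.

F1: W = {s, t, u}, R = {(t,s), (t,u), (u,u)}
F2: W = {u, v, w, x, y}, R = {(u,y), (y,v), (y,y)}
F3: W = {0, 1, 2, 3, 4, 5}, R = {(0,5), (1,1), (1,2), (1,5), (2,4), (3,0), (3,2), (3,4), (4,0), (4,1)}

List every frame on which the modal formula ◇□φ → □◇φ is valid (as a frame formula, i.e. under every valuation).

Frame correspondent (Sahlqvist): ∀x ∀y ∀z (Rxy ∧ Rxz → ∃w (Ryw ∧ Rzw)) — i.e. convergence.
F1: fails — Rtu and Rts but u and s have no common successor.
F2: fails — Ryv and Ryv but v and v have no common successor.
F3: fails — R05 and R05 but 5 and 5 have no common successor.
Valid on no frame.

none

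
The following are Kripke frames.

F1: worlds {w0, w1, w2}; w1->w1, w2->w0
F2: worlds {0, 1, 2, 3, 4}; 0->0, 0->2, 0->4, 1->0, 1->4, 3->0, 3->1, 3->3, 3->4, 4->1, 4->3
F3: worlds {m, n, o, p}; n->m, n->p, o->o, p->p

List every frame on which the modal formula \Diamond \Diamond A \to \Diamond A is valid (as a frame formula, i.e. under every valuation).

This is the axiom for transitivity; its first-order frame correspondent is \forall x \forall y \forall z (Rxy \wedge Ryz \to Rxz).
F1: condition met.
F2: fails — R10 and R02 but not R12.
F3: condition met.

F1, F3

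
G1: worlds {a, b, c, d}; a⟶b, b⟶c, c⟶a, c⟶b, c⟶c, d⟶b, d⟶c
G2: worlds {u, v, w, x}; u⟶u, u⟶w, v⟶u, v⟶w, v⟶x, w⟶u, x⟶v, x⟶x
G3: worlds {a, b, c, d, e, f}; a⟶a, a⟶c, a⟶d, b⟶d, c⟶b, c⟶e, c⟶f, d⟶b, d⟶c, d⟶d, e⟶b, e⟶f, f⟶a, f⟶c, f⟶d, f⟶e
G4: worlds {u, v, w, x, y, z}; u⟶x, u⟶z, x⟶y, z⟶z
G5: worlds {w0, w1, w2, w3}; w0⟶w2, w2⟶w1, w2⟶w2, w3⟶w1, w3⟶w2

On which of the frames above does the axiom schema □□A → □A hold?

Frame correspondent (Sahlqvist): ∀x ∀y (Rxy → ∃z (Rxz ∧ Rzy)) — i.e. density.
G1: fails — Rab but no z with Raz and Rzb.
G2: holds.
G3: fails — Reb but no z with Rez and Rzb.
G4: fails — Rxy but no t with Rxt and Rty.
G5: holds.
Valid on: G2, G5.

G2, G5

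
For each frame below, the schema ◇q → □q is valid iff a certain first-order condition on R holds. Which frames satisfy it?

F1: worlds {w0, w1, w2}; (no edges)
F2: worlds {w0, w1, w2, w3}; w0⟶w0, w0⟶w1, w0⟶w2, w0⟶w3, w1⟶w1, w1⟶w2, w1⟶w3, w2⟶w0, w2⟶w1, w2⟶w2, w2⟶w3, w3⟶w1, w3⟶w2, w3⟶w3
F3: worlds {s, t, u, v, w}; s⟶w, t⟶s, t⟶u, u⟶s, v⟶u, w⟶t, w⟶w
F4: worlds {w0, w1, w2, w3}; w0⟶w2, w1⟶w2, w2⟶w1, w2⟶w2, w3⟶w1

F1

The schema corresponds to partial functionality: ∀x ∀y ∀z (Rxy ∧ Rxz → y = z).
F1: satisfies the condition.
F2: fails — w0 sees both w0 and w1.
F3: fails — t sees both s and u.
F4: fails — w2 sees both w1 and w2.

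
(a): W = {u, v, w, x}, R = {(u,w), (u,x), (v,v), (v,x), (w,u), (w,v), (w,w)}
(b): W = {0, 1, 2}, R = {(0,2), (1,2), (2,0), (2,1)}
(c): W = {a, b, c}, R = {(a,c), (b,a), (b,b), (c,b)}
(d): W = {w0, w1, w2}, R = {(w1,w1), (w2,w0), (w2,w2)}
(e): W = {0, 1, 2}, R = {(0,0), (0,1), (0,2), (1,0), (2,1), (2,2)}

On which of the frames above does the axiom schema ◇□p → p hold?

(b)

This is the axiom for a generalized confluence (Geach) condition; its first-order frame correspondent is ∀x ∀y (xRy → ∃w (yRw ∧ x = w)).
(a): fails — uRx but no t with xRt and u=t.
(b): condition met.
(c): fails — aRc but no w with cRw and a=w.
(d): fails — w2Rw0 but no w with w0Rw and w2=w.
(e): fails — 0R2 but no w with 2Rw and 0=w.
Valid on: (b).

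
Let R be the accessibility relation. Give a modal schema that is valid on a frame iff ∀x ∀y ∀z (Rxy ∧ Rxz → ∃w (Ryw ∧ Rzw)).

The condition is convergence. The .2 schema ◇□s → □◇s defines it.
Suppose ◇□s→□◇s is valid. Take Rxy, Rxz and set V(s)={w : Ryw}. Then □s at y so ◇□s at x, so □◇s at x, so ◇s at z, giving w with Rzw and Ryw.

◇□s → □◇s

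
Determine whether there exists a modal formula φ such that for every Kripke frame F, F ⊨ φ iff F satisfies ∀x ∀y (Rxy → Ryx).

Definable; r → □◇r defines it

Yes: it is symmetry, defined by the B schema r → □◇r.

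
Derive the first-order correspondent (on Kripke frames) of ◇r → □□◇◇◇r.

This is a Sahlqvist (Geach-type) schema ◇^1□^0r → □^2◇^3r.
First-order correspondent: ∀x ∀y ∀z ((xRy ∧ xR²z) → ∃w (y = w ∧ zR³w)).

∀x ∀y ∀z ((xRy ∧ xR²z) → ∃w (y = w ∧ zR³w))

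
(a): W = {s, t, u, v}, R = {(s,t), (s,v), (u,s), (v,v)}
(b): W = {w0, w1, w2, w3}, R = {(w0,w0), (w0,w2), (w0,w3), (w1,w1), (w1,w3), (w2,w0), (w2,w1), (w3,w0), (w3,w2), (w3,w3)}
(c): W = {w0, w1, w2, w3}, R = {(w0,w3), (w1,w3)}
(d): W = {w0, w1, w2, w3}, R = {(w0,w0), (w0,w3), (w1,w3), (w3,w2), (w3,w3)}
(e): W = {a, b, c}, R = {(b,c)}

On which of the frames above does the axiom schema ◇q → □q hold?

(c), (e)

The schema corresponds to partial functionality: ∀x ∀y ∀z (Rxy ∧ Rxz → y = z).
(a): fails — s sees both t and v.
(b): fails — w0 sees both w0 and w2.
(c): satisfies the condition.
(d): fails — w0 sees both w0 and w3.
(e): satisfies the condition.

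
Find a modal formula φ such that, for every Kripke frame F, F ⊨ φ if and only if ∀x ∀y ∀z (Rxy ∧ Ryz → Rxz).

□s → □□s

The condition is transitivity. The 4 schema □s → □□s defines it.
Suppose □s→□□s is valid. Take Rxy, Ryz and set V(s)={w : Rxw}. Then □s at x, so □□s at x, so □s at y, so s at z, i.e. Rxz.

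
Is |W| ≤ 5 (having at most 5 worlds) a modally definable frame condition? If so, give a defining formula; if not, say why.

Not modally definable

Modal frame validity is preserved under disjoint unions.
Any modal formula valid on each of 6 disjoint one-world frames is valid on their disjoint union (validity is preserved under disjoint unions). Each one-world frame has |W|=1≤5, but the union has |W|=6.
So no modal formula (or set of formulas) defines exactly the |W|≤5 frames.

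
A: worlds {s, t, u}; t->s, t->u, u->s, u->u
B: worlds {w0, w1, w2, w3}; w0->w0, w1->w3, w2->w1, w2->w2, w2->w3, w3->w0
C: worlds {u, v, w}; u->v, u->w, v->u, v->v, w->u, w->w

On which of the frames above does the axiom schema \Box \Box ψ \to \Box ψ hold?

This is the axiom for density; its first-order frame correspondent is \forall x \forall y (Rxy \to \exists z (Rxz \wedge Rzy)).
A: ✓.
B: fails — Rw1w3 but no z with Rw1z and Rzw3.
C: ✓.
Valid on: A, C.

A, C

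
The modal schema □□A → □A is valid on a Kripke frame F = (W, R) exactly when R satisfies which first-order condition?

Suppose □□A→□A is valid. Take Rxy and set V(A)={w : xR²w}. Then □□A at x, so □A at x, so A at y, i.e. ∃z(Rxz∧Rzy).
Conversely, on a frame with density the schema holds at every world under every valuation.
So the correspondent is density.

density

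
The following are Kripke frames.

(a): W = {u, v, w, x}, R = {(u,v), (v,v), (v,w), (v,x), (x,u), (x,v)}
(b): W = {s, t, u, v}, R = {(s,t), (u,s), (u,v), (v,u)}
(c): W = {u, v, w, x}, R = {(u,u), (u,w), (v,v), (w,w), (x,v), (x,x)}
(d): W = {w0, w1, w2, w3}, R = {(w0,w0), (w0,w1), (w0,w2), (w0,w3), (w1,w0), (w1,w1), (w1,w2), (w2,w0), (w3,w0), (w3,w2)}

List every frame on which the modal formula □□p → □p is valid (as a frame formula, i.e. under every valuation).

This is the axiom for density; its first-order frame correspondent is ∀x ∀y (Rxy → ∃z (Rxz ∧ Rzy)).
(a): fails — Rxu but no z with Rxz and Rzu.
(b): fails — Rus but no z with Ruz and Rzs.
(c): ✓.
(d): ✓.
Valid on: (c), (d).

(c), (d)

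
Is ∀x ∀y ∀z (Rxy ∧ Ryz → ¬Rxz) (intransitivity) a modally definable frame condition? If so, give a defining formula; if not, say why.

Any modally definable frame class is closed under surjective bounded morphisms.
The 3-cycle (worlds a,b,c with a→b→c→a) is intransitive. Mapping every world to a single reflexive point • is a surjective bounded morphism; the reflexive point is not intransitive (R••∧R•• but R••).
Hence intransitivity is not modally definable.

No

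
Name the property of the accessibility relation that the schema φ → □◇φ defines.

This is the B axiom.
It corresponds to symmetry: ∀x ∀y (Rxy → Ryx).

symmetry: ∀x ∀y (Rxy → Ryx)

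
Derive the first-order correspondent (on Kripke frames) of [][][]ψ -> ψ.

forall x exists w (x R^3 w & x = w)

This is a Sahlqvist (Geach-type) schema ◇^0□^3ψ → □^0◇^0ψ.
First-order correspondent: forall x exists w (x R^3 w & x = w).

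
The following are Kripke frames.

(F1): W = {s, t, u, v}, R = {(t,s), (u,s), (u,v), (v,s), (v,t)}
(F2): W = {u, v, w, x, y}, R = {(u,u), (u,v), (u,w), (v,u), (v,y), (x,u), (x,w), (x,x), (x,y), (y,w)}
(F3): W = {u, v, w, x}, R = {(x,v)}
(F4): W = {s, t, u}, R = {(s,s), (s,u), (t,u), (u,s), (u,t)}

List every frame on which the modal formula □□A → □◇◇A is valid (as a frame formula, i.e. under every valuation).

(F4)

The schema corresponds to a generalized confluence (Geach) condition: ∀x ∀z (xRz → ∃w (xR²w ∧ zR²w)).
(F1): fails — tRs but no w with tR²w and sR²w.
(F2): fails — uRw but no t with uR²t and wR²t.
(F3): fails — xRv but no t with xR²t and vR²t.
(F4): satisfies the condition.
Valid on: (F4).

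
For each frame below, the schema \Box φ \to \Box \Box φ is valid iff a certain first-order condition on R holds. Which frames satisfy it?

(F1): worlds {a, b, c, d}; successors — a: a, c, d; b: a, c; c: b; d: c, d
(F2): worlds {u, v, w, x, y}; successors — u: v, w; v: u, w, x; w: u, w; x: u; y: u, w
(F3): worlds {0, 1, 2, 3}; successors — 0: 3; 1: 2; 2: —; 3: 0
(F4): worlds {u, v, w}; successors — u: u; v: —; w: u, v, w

The schema corresponds to transitivity: \forall x \forall y \forall z (Rxy \wedge Ryz \to Rxz).
(F1): fails — Rbc and Rcb but not Rbb.
(F2): fails — Ruv and Rvu but not Ruu.
(F3): fails — R30 and R03 but not R33.
(F4): satisfies the condition.

(F4)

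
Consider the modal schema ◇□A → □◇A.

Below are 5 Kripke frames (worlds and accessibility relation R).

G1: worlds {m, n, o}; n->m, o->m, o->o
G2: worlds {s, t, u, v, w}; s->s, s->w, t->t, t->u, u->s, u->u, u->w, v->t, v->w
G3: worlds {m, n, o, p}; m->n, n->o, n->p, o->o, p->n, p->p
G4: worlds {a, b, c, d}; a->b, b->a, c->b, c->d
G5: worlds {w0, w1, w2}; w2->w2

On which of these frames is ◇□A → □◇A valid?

G5

Frame correspondent (Sahlqvist): ∀x ∀y ∀z (Rxy ∧ Rxz → ∃w (Ryw ∧ Rzw)) — i.e. convergence.
G1: fails — Rnm and Rnm but m and m have no common successor.
G2: fails — Rsw and Rsw but w and w have no common successor.
G3: fails — Rno and Rnp but o and p have no common successor.
G4: fails — Rcb and Rcd but b and d have no common successor.
G5: satisfies the condition.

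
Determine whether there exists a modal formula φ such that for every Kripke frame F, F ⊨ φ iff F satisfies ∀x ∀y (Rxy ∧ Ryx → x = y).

Any modally definable frame class is closed under surjective bounded morphisms.
The 6-cycle (worlds 0,1,2,3,4,5 with 0→1→2→3→4→5→0) is antisymmetric. Sending even-indexed worlds to s and odd-indexed worlds to t is a surjective bounded morphism onto the two-world frame with s↔t, which is not antisymmetric.
Hence antisymmetry is not modally definable.

Not definable by any modal formula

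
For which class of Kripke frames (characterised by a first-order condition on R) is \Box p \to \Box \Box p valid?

This schema is the 4 axiom.
Its frame correspondent is transitivity — \forall x \forall y \forall z (Rxy \wedge Ryz \to Rxz).

transitivity: \forall x \forall y \forall z (Rxy \wedge Ryz \to Rxz)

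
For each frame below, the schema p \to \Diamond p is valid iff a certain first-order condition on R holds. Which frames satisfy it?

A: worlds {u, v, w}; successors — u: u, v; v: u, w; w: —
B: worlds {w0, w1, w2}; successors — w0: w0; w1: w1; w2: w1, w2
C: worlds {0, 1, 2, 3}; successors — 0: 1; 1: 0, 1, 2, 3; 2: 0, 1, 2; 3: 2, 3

This is the axiom for reflexivity; its first-order frame correspondent is \forall x Rxx.
A: fails — world v does not see itself.
B: holds.
C: fails — world 0 does not see itself.

B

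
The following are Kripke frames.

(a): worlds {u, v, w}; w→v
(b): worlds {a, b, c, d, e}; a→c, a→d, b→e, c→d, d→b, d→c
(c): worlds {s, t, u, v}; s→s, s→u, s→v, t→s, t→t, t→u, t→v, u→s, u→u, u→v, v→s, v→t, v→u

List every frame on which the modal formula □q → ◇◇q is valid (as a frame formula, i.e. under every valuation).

The schema corresponds to a generalized confluence (Geach) condition: ∀x ∃w (xRw ∧ xR²w).
(a): fails — at u but no t with uRt and uR²t.
(b): fails — at b but no w with bRw and bR²w.
(c): satisfies the condition.

(c)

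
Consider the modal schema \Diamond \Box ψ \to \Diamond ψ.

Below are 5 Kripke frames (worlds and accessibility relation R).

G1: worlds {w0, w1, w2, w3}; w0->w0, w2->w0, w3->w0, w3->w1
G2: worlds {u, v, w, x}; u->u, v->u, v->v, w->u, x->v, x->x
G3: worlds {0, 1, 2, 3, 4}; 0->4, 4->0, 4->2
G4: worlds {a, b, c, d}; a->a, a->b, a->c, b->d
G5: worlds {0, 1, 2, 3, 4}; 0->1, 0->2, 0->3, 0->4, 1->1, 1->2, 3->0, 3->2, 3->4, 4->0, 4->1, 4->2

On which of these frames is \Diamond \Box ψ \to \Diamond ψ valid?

G2

This is the axiom for a generalized confluence (Geach) condition; its first-order frame correspondent is \forall x \forall y (xRy \to \exists w (yRw \wedge xRw)).
G1: fails — w3Rw1 but no w with w1Rw and w3Rw.
G2: condition met.
G3: fails — 0R4 but no w with 4Rw and 0Rw.
G4: fails — aRb but no w with bRw and aRw.
G5: fails — 0R2 but no w with 2Rw and 0Rw.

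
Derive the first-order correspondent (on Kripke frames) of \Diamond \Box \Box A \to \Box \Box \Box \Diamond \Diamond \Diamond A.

This is a Sahlqvist (Geach-type) schema ◇^1□^2A → □^3◇^3A.
Minimal-valuation argument: fix x; take any y with xR^1y and any z with xR^3z. Set V(A) to the set of worlds R-reachable from y in exactly 2 steps. Then □^2A holds at y, so the antecedent holds at x; validity forces ◇^3A at z, giving a w with zR^3w and yR^2w.
First-order correspondent: \forall x \forall y \forall z ((xRy \wedge x R^3 z) \to \exists w (y R^2 w \wedge z R^3 w)).

\forall x \forall y \forall z ((xRy \wedge x R^3 z) \to \exists w (y R^2 w \wedge z R^3 w))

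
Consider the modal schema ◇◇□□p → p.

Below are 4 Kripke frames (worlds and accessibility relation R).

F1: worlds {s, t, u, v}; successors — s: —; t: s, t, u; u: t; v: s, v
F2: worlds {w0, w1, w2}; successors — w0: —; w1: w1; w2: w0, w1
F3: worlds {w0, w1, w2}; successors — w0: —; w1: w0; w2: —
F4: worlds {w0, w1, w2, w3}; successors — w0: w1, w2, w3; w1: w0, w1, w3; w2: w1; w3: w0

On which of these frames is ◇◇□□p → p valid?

This is the axiom for a generalized confluence (Geach) condition; its first-order frame correspondent is ∀x ∀y (xR²y → ∃w (yR²w ∧ x = w)).
F1: fails — tR²s but no w with sR²w and t=w.
F2: fails — w2R²w1 but no w with w1R²w and w2=w.
F3: condition met.
F4: fails — w0R²w3 but no w with w3R²w and w0=w.
Valid on: F3.

F3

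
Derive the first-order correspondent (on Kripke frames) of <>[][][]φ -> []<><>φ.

This is a Sahlqvist (Geach-type) schema ◇^1□^3φ → □^1◇^2φ.
Minimal-valuation argument: fix x; take any y with xR^1y and any z with xR^1z. Set V(φ) to the set of worlds R-reachable from y in exactly 3 steps. Then □^3φ holds at y, so the antecedent holds at x; validity forces ◇^2φ at z, giving a w with zR^2w and yR^3w.
First-order correspondent: forall x forall y forall z ((xRy & xRz) -> exists w (y R^3 w & z R^2 w)).

forall x forall y forall z ((xRy & xRz) -> exists w (y R^3 w & z R^2 w))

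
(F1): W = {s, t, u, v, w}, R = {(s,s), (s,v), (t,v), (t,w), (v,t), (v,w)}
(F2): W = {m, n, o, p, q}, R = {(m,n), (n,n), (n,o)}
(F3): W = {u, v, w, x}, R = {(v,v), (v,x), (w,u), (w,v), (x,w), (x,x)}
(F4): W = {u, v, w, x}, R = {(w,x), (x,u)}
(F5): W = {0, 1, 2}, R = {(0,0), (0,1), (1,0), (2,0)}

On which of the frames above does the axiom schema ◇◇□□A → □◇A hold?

(F5)

This is the axiom for a generalized confluence (Geach) condition; its first-order frame correspondent is ∀x ∀y ∀z ((xR²y ∧ xRz) → ∃w (yR²w ∧ zRw)).
(F1): fails — sR²t, sRs but no w* with tR²w* and sRw*.
(F2): fails — mR²o, mRn but no w with oR²w and nRw.
(F3): fails — wR²v, wRu but no t with vR²t and uRt.
(F4): fails — wR²u, wRx but no t with uR²t and xRt.
(F5): satisfies the condition.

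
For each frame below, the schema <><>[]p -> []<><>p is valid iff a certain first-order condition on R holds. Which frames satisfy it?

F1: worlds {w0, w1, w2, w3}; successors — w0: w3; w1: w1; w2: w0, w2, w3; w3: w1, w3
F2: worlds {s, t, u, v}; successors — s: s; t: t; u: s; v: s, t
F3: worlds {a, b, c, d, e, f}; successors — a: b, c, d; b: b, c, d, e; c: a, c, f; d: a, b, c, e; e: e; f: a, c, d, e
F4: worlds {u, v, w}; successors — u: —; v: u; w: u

The schema corresponds to a generalized confluence (Geach) condition: forall x forall y forall z ((x R^2 y & xRz) -> exists w (yRw & z R^2 w)).
F1: ✓.
F2: fails — vR²s, vRt but no w with sRw and tR²w.
F3: fails — bR²a, bRe but no w with aRw and eR²w.
F4: ✓.
Valid on: F1, F4.

F1, F4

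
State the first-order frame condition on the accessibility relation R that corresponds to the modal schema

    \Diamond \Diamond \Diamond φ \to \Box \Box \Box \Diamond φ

\forall x \forall y \forall z ((x R^3 y \wedge x R^3 z) \to \exists w (y = w \wedge zRw))

This is a Sahlqvist (Geach-type) schema ◇^3□^0φ → □^3◇^1φ.
First-order correspondent: \forall x \forall y \forall z ((x R^3 y \wedge x R^3 z) \to \exists w (y = w \wedge zRw)).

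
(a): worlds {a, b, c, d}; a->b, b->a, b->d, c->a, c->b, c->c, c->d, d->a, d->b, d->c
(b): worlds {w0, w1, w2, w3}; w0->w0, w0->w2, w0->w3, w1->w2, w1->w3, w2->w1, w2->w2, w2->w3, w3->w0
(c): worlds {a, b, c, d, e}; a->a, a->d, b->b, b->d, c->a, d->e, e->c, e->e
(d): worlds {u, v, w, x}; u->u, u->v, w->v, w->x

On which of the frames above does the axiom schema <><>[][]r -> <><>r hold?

Frame correspondent (Sahlqvist): forall x forall y (x R^2 y -> exists w (y R^2 w & x R^2 w)) — i.e. a generalized confluence (Geach) condition.
(a): holds.
(b): holds.
(c): fails — cR²d but no w with dR²w and cR²w.
(d): fails — uR²v but no t with vR²t and uR²t.
Valid on: (a), (b).

(a), (b)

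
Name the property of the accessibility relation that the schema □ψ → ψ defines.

Reflexivity

Suppose □ψ→ψ is valid. At any x set V(ψ)={w : Rxw}. Then □ψ holds at x, so ψ holds at x, i.e. Rxx.
Conversely, any frame satisfying ∀x Rxx validates the schema.
So the correspondent is reflexivity.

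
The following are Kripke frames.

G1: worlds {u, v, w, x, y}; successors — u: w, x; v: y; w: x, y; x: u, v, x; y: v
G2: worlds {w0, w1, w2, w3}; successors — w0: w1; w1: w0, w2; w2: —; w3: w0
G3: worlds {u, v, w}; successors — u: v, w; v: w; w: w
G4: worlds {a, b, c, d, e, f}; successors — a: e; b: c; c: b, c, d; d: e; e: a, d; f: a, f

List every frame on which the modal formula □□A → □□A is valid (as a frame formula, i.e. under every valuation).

The schema corresponds to a generalized confluence (Geach) condition: ∀x ∀z (xR²z → ∃w (xR²w ∧ z = w)).
G1: satisfies the condition.
G2: satisfies the condition.
G3: satisfies the condition.
G4: satisfies the condition.

G1, G2, G3, G4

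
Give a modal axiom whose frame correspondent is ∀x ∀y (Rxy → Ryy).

This is shift-reflexivity; the standard corresponding axiom is T□: □(□ψ → ψ).
Suppose □(□ψ→ψ) is valid. Take Rxy and set V(ψ)={w : Ryw}. Then at y, □ψ holds; since □(□ψ→ψ) at x, □ψ→ψ at y, so ψ at y, i.e. Ryy.

□(□ψ → ψ)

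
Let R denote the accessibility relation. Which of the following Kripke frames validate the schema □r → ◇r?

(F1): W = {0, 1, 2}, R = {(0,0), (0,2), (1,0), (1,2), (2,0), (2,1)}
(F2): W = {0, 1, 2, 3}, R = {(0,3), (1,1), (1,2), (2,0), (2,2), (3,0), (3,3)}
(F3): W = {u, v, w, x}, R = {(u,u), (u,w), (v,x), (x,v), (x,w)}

(F1), (F2)

This is the axiom for seriality; its first-order frame correspondent is ∀x ∃y Rxy.
(F1): ✓.
(F2): ✓.
(F3): fails — world w has no successor.
Valid on: (F1), (F2).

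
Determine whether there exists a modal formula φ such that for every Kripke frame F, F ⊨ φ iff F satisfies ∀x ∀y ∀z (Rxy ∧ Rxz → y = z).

The condition is partial functionality. A defining modal formula is ◇p → □p.
Suppose ◇p→□p is valid. Take Rxy, Rxz and set V(p)={y}. Then ◇p at x, so □p at x, so p at z, i.e. z=y.

Yes, by ◇p → □p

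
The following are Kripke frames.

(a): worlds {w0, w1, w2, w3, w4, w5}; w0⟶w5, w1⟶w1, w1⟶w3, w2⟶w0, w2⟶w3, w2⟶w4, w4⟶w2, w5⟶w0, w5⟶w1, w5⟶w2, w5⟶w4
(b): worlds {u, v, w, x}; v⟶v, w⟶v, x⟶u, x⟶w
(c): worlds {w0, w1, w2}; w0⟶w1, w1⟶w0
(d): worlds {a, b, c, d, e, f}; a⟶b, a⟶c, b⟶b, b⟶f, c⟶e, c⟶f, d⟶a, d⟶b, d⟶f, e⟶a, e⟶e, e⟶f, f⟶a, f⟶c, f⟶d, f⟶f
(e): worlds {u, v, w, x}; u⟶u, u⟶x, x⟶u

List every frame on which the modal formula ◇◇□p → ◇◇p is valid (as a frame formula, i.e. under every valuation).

(b), (d), (e)

Frame correspondent (Sahlqvist): ∀x ∀y (xR²y → ∃w (yRw ∧ xR²w)) — i.e. a generalized confluence (Geach) condition.
(a): fails — w0R²w0 but no w with w0Rw and w0R²w.
(b): condition met.
(c): fails — w0R²w0 but no w with w0Rw and w0R²w.
(d): condition met.
(e): condition met.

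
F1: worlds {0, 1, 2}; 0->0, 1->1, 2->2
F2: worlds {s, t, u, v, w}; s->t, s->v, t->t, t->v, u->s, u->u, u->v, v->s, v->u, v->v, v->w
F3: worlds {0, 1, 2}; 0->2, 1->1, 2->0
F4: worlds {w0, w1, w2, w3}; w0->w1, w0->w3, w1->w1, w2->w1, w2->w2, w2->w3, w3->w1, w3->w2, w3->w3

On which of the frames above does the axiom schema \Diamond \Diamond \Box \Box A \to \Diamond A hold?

This is the axiom for a generalized confluence (Geach) condition; its first-order frame correspondent is \forall x \forall y (x R^2 y \to \exists w (y R^2 w \wedge xRw)).
F1: satisfies the condition.
F2: fails — sR²w but no w* with wR²w* and sRw*.
F3: fails — 0R²0 but no w with 0R²w and 0Rw.
F4: satisfies the condition.

F1, F4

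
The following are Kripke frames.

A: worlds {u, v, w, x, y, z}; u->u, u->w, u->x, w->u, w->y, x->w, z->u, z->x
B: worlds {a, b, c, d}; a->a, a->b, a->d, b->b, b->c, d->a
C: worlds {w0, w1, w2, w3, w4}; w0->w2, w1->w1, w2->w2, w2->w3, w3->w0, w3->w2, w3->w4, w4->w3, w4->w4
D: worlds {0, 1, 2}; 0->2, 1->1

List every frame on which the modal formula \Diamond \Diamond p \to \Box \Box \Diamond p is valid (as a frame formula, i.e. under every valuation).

This is the axiom for a generalized confluence (Geach) condition; its first-order frame correspondent is \forall x \forall y \forall z ((x R^2 y \wedge x R^2 z) \to \exists w (y = w \wedge zRw)).
A: fails — uR²u, uR²x but no t with u=t and xRt.
B: fails — aR²a, aR²b but no w with a=w and bRw.
C: fails — w0R²w3, w0R²w3 but no w with w3=w and w3Rw.
D: ✓.

D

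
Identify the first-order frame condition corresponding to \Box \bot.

Emptiness of R

□⊥ is valid iff no world has any successor (otherwise □⊥ fails at any world with one).
The converse is a direct semantic check.
So the correspondent is emptiness of R.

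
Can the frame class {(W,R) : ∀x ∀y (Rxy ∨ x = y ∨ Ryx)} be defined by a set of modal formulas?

Not definable by any modal formula

Any modally definable frame class is closed under disjoint unions.
Take 2 disjoint single-world reflexive frames: each is trivially connected, but their disjoint union has 2 worlds with no edge between distinct components, so it is not connected.
So no modal formula (or set of formulas) defines exactly the connected frames.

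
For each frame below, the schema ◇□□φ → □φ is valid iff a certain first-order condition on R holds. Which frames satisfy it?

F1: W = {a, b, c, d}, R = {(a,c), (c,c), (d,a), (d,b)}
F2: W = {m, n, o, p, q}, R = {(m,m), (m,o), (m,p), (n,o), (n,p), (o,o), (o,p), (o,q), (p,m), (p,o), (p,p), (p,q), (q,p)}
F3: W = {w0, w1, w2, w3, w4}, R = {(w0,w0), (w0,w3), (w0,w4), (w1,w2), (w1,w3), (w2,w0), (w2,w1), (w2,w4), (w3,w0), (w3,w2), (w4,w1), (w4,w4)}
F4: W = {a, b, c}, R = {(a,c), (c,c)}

F2, F4

Frame correspondent (Sahlqvist): ∀x ∀y ∀z ((xRy ∧ xRz) → ∃w (yR²w ∧ z = w)) — i.e. a generalized confluence (Geach) condition.
F1: fails — dRa, dRa but no w with aR²w and a=w.
F2: satisfies the condition.
F3: fails — w0Rw4, w0Rw0 but no w with w4R²w and w0=w.
F4: satisfies the condition.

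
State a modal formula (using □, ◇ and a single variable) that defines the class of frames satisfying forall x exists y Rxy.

□s → ◇s

This is seriality; the standard corresponding axiom is D: □s → ◇s.
Suppose □s→◇s is valid. At any x set V(s)=W. Then □s at x, so ◇s at x, so x has a successor.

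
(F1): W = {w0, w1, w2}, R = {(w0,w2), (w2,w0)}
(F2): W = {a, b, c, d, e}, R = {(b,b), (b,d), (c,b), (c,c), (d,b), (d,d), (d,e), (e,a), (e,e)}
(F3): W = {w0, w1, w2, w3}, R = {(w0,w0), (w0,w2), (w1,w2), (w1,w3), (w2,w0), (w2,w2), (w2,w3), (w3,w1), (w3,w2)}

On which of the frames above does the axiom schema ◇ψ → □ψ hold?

(F1)

The schema corresponds to partial functionality: ∀x ∀y ∀z (Rxy ∧ Rxz → y = z).
(F1): satisfies the condition.
(F2): fails — b sees both b and d.
(F3): fails — w0 sees both w0 and w2.
Valid on: (F1).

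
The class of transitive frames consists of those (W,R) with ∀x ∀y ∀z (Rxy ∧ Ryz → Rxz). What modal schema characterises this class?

A defining formula is □p → □□p (the 4 axiom).

□p → □□p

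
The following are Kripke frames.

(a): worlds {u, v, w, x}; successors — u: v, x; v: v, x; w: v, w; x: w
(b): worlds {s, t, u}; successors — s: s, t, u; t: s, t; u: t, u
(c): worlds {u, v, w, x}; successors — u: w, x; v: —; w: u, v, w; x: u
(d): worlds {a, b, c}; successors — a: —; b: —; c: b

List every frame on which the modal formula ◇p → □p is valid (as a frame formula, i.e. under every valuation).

The schema corresponds to partial functionality: ∀x ∀y ∀z (Rxy ∧ Rxz → y = z).
(a): fails — u sees both v and x.
(b): fails — s sees both s and t.
(c): fails — u sees both w and x.
(d): holds.
Valid on: (d).

(d)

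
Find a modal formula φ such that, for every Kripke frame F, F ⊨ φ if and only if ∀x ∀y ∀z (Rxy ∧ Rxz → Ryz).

◇q → □◇q

A defining formula is ◇q → □◇q (the 5 axiom).
Suppose ◇q→□◇q is valid. Take Rxy, Rxz and set V(q)={y}. Then ◇q at x, so □◇q at x, so ◇q at z, so some w with Rzw has q; w=y, i.e. Rzy. By symmetry of the argument, Ryz.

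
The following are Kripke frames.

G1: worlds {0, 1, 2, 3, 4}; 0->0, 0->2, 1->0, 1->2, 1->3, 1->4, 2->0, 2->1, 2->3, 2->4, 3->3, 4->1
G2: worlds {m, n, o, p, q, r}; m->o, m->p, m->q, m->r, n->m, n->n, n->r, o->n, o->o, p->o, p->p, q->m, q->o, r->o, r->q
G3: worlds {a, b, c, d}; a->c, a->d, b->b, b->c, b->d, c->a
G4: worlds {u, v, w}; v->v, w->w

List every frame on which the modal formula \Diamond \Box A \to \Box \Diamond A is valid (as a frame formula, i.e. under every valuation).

This is the axiom for convergence; its first-order frame correspondent is \forall x \forall y \forall z (Rxy \wedge Rxz \to \exists w (Ryw \wedge Rzw)).
G1: fails — R10 and R14 but 0 and 4 have no common successor.
G2: fails — Rnn and Rnr but n and r have no common successor.
G3: fails — Rac and Rad but c and d have no common successor.
G4: holds.
Valid on: G4.

G4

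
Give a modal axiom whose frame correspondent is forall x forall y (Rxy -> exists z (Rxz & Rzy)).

□□p → □p

This is density; the standard corresponding axiom is C4: □□p → □p.
Suppose □□p→□p is valid. Take Rxy and set V(p)={w : xR²w}. Then □□p at x, so □p at x, so p at y, i.e. ∃z(Rxz∧Rzy).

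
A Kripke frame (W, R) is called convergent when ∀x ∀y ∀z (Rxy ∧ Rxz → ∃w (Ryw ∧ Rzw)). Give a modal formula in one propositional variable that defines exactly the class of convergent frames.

A defining formula is ◇□ψ → □◇ψ (the .2 axiom).
Suppose ◇□ψ→□◇ψ is valid. Take Rxy, Rxz and set V(ψ)={w : Ryw}. Then □ψ at y so ◇□ψ at x, so □◇ψ at x, so ◇ψ at z, giving w with Rzw and Ryw.

◇□ψ → □◇ψ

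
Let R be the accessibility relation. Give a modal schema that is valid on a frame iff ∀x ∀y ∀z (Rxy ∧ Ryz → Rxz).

A defining formula is □s → □□s (the 4 axiom).
Suppose □s→□□s is valid. Take Rxy, Ryz and set V(s)={w : Rxw}. Then □s at x, so □□s at x, so □s at y, so s at z, i.e. Rxz.

□s → □□s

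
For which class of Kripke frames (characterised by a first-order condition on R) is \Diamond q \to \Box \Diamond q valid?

Suppose ◇q→□◇q is valid. Take Rxy, Rxz and set V(q)={y}. Then ◇q at x, so □◇q at x, so ◇q at z, so some w with Rzw has q; w=y, i.e. Rzy. By symmetry of the argument, Ryz.

the Euclidean property: \forall x \forall y \forall z (Rxy \wedge Rxz \to Ryz)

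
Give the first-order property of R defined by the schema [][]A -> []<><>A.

This is a Sahlqvist (Geach-type) schema ◇^0□^2A → □^1◇^2A.
First-order correspondent: forall x forall z (xRz -> exists w (x R^2 w & z R^2 w)).

forall x forall z (xRz -> exists w (x R^2 w & z R^2 w))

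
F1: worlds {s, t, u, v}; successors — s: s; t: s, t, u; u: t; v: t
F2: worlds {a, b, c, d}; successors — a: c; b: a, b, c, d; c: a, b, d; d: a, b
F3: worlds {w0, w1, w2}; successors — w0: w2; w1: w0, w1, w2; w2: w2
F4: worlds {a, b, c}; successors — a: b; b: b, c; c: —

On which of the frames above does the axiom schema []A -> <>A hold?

F1, F2, F3

The schema corresponds to seriality: forall x exists y Rxy.
F1: holds.
F2: holds.
F3: holds.
F4: fails — world c has no successor.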